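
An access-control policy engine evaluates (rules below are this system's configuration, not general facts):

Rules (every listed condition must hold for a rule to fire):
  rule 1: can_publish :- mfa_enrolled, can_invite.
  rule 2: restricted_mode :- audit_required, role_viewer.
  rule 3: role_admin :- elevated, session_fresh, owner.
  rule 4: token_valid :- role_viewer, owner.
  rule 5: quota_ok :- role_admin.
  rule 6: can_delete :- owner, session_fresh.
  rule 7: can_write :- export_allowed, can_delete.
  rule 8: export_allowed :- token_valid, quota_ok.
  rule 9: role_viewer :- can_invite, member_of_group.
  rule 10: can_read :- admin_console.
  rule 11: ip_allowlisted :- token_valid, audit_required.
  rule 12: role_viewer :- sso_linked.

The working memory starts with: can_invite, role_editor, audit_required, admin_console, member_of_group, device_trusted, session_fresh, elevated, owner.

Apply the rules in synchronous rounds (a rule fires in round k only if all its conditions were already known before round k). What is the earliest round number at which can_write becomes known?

4

[1] rule 3 [role_admin :- elevated, session_fresh, owner.]; rule 6 [can_delete :- owner, session_fresh.]; rule 9 [role_viewer :- can_invite, member_of_group.]; rule 10 [can_read :- admin_console.]. ⇒ new: role_admin, can_delete, role_viewer, can_read.
[2] rule 2 [restricted_mode :- audit_required, role_viewer.]; rule 4 [token_valid :- role_viewer, owner.]; rule 5 [quota_ok :- role_admin.]. ⇒ new: restricted_mode, token_valid, quota_ok.
[3] rule 8 [export_allowed :- token_valid, quota_ok.]; rule 11 [ip_allowlisted :- token_valid, audit_required.]. ⇒ new: export_allowed, ip_allowlisted.
[4] rule 7 [can_write :- export_allowed, can_delete.]. ⇒ new: can_write.
can_write first appears in round 4.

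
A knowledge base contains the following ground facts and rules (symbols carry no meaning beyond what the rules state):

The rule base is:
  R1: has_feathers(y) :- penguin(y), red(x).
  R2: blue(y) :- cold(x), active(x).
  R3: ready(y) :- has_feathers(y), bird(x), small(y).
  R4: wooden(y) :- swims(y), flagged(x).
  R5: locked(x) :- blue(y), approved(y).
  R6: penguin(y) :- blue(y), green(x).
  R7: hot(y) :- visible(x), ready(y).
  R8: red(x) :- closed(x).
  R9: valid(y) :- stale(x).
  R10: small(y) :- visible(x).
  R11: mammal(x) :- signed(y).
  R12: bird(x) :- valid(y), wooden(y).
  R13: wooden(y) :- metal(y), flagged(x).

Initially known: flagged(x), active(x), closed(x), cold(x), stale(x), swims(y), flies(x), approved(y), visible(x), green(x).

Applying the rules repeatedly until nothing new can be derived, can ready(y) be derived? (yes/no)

[1] R2 [blue(y) :- cold(x), active(x).]; R4 [wooden(y) :- swims(y), flagged(x).]; R8 [red(x) :- closed(x).]; R9 [valid(y) :- stale(x).]; R10 [small(y) :- visible(x).]. ⇒ new: blue(y), wooden(y), red(x), valid(y), small(y).
[2] R5 [locked(x) :- blue(y), approved(y).]; R6 [penguin(y) :- blue(y), green(x).]; R12 [bird(x) :- valid(y), wooden(y).]. ⇒ new: locked(x), penguin(y), bird(x).
[3] R1 [has_feathers(y) :- penguin(y), red(x).]. ⇒ new: has_feathers(y).
[4] R3 [ready(y) :- has_feathers(y), bird(x), small(y).]. ⇒ new: ready(y).
[5] R7 [hot(y) :- visible(x), ready(y).]. ⇒ new: hot(y).
ready(y) appears in round 4, so it is derivable.

yes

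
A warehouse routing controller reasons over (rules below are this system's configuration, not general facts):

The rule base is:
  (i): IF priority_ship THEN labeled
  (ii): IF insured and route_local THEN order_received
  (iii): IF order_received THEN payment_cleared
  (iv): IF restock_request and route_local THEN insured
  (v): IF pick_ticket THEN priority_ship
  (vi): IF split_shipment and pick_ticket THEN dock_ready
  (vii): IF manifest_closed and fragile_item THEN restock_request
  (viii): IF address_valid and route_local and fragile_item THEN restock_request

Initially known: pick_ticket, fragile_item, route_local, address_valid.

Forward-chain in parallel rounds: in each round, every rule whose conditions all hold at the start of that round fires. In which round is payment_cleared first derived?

Round 1 fires (v), (viii), giving priority_ship, restock_request.
Round 2 fires (i), (iv), giving labeled, insured.
Round 3 fires (ii), giving order_received.
Round 4 fires (iii), giving payment_cleared.
payment_cleared first appears in round 4.

4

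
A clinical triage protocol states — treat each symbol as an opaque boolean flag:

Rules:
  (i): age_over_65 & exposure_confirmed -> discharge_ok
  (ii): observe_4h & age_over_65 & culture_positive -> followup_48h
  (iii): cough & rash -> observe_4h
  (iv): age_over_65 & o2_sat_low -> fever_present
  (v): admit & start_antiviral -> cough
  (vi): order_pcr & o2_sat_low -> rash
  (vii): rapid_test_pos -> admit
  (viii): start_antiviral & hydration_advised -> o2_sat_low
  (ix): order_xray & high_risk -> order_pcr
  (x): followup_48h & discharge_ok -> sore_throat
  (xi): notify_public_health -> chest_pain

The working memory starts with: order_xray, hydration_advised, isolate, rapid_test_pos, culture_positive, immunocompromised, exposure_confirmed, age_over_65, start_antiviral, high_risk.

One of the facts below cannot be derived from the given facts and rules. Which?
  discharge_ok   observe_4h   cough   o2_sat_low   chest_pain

chest_pain

Round 1: (i) [age_over_65 & exposure_confirmed -> discharge_ok]; (vii) [rapid_test_pos -> admit]; (viii) [start_antiviral & hydration_advised -> o2_sat_low]; (ix) [order_xray & high_risk -> order_pcr]. Adds discharge_ok, admit, o2_sat_low, order_pcr.
Round 2: (iv) [age_over_65 & o2_sat_low -> fever_present]; (v) [admit & start_antiviral -> cough]; (vi) [order_pcr & o2_sat_low -> rash]. Adds fever_present, cough, rash.
Round 3: (iii) [cough & rash -> observe_4h]. Adds observe_4h.
Round 4: (ii) [observe_4h & age_over_65 & culture_positive -> followup_48h]. Adds followup_48h.
Round 5: (x) [followup_48h & discharge_ok -> sore_throat]. Adds sore_throat.
Derived: discharge_ok (round 1), cough (round 2), observe_4h (round 3), o2_sat_low (round 1). chest_pain never appears in any round.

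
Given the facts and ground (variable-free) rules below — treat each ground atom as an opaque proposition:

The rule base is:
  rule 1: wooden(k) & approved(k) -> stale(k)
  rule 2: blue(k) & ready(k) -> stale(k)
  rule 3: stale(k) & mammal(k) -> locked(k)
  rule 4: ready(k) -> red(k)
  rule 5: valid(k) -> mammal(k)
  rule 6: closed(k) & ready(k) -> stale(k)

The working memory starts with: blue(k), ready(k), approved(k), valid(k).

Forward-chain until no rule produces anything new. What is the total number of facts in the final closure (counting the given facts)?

8

Round 1 fires rule 2, rule 4, rule 5, giving stale(k), red(k), mammal(k).
Round 2 fires rule 3, giving locked(k).
Closure: {approved(k), blue(k), locked(k), mammal(k), ready(k), red(k), stale(k), valid(k)} — 8 facts.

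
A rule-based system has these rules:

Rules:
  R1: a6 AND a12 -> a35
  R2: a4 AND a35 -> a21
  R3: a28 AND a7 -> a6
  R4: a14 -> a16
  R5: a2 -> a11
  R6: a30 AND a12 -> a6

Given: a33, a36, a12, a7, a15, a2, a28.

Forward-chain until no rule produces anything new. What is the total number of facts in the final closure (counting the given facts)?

Round 1: R3 [a28 AND a7 -> a6]; R5 [a2 -> a11]. New: a6, a11.
Round 2: R1 [a6 AND a12 -> a35]. New: a35.
Closure: {a11, a12, a15, a2, a28, a33, a35, a36, a6, a7} — 10 facts.

10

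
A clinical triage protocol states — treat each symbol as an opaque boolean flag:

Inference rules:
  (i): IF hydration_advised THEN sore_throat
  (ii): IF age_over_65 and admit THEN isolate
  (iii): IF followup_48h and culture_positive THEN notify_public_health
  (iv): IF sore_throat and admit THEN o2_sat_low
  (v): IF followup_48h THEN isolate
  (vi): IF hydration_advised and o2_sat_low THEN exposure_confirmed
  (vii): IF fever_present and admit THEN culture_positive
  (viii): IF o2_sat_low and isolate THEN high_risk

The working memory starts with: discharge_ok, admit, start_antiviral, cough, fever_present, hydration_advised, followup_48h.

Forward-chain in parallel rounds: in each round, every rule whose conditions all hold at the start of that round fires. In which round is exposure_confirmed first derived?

3

Round 1: (i) [IF hydration_advised THEN sore_throat]; (v) [IF followup_48h THEN isolate]; (vii) [IF fever_present and admit THEN culture_positive]. Adds sore_throat, isolate, culture_positive.
Round 2: (iii) [IF followup_48h and culture_positive THEN notify_public_health]; (iv) [IF sore_throat and admit THEN o2_sat_low]. Adds notify_public_health, o2_sat_low.
Round 3: (vi) [IF hydration_advised and o2_sat_low THEN exposure_confirmed]; (viii) [IF o2_sat_low and isolate THEN high_risk]. Adds exposure_confirmed, high_risk.
exposure_confirmed first appears in round 3.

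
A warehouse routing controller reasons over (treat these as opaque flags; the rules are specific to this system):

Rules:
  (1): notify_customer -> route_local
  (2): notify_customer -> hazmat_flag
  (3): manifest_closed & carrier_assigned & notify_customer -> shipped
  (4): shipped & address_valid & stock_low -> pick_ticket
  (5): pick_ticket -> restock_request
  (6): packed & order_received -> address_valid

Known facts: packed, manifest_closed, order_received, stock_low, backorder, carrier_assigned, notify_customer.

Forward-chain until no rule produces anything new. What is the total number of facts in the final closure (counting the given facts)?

Round 1: (1) [notify_customer -> route_local]; (2) [notify_customer -> hazmat_flag]; (3) [manifest_closed & carrier_assigned & notify_customer -> shipped]; (6) [packed & order_received -> address_valid]. Adds route_local, hazmat_flag, shipped, address_valid.
Round 2: (4) [shipped & address_valid & stock_low -> pick_ticket]. Adds pick_ticket.
Round 3: (5) [pick_ticket -> restock_request]. Adds restock_request.
Closure: {address_valid, backorder, carrier_assigned, hazmat_flag, manifest_closed, notify_customer, order_received, packed, pick_ticket, restock_request, route_local, shipped, stock_low} — 13 facts.

13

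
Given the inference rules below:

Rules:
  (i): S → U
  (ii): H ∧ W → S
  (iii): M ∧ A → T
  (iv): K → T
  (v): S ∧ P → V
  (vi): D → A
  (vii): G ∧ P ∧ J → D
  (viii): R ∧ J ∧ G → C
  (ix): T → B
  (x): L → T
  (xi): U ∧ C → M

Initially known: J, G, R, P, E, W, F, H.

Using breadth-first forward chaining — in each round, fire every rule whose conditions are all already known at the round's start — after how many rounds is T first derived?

4

Round 1: (ii) [H ∧ W → S]; (vii) [G ∧ P ∧ J → D]; (viii) [R ∧ J ∧ G → C]. New: S, D, C.
Round 2: (i) [S → U]; (v) [S ∧ P → V]; (vi) [D → A]. New: U, V, A.
Round 3: (xi) [U ∧ C → M]. New: M.
Round 4: (iii) [M ∧ A → T]. New: T.
T first appears in round 4.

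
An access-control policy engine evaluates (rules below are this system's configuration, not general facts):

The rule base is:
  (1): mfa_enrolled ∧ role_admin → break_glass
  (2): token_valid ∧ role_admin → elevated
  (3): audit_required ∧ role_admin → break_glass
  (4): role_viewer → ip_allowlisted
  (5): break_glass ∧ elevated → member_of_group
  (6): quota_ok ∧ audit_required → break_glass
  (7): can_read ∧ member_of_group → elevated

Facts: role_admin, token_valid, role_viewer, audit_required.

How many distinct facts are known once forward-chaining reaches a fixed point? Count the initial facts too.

8

Round 1: (2) [token_valid ∧ role_admin → elevated]; (3) [audit_required ∧ role_admin → break_glass]; (4) [role_viewer → ip_allowlisted]. Adds elevated, break_glass, ip_allowlisted.
Round 2: (5) [break_glass ∧ elevated → member_of_group]. Adds member_of_group.
Closure: {audit_required, break_glass, elevated, ip_allowlisted, member_of_group, role_admin, role_viewer, token_valid} — 8 facts.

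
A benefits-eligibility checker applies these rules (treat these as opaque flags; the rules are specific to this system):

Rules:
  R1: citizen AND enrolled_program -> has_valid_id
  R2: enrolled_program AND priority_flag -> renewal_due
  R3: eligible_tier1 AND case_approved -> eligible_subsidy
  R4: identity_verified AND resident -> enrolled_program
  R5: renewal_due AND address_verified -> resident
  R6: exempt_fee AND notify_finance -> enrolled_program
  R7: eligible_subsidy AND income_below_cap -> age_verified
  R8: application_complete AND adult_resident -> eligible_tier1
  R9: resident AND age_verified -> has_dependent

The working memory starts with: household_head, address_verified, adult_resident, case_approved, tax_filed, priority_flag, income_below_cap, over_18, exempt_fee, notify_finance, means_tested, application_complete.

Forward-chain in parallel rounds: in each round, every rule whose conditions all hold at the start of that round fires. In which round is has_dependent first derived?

4

Round 1: R6 [exempt_fee AND notify_finance -> enrolled_program]; R8 [application_complete AND adult_resident -> eligible_tier1]. Adds enrolled_program, eligible_tier1.
Round 2: R2 [enrolled_program AND priority_flag -> renewal_due]; R3 [eligible_tier1 AND case_approved -> eligible_subsidy]. Adds renewal_due, eligible_subsidy.
Round 3: R5 [renewal_due AND address_verified -> resident]; R7 [eligible_subsidy AND income_below_cap -> age_verified]. Adds resident, age_verified.
Round 4: R9 [resident AND age_verified -> has_dependent]. Adds has_dependent.
has_dependent first appears in round 4.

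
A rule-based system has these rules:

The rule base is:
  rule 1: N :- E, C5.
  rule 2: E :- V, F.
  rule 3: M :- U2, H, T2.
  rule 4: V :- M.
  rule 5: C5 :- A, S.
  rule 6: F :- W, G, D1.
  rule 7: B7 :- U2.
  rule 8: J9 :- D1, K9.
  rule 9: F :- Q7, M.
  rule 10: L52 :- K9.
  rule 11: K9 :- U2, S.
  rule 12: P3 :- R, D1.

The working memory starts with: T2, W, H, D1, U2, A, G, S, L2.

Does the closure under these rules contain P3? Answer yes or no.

Round 1: rule 3 [M :- U2, H, T2.]; rule 5 [C5 :- A, S.]; rule 6 [F :- W, G, D1.]; rule 7 [B7 :- U2.]; rule 11 [K9 :- U2, S.]. New: M, C5, F, B7, K9.
Round 2: rule 4 [V :- M.]; rule 8 [J9 :- D1, K9.]; rule 10 [L52 :- K9.]. New: V, J9, L52.
Round 3: rule 2 [E :- V, F.]. New: E.
Round 4: rule 1 [N :- E, C5.]. New: N.
Fixed point reached. P3 is concluded only by rule 12; rule 12 needs R (never derived).

no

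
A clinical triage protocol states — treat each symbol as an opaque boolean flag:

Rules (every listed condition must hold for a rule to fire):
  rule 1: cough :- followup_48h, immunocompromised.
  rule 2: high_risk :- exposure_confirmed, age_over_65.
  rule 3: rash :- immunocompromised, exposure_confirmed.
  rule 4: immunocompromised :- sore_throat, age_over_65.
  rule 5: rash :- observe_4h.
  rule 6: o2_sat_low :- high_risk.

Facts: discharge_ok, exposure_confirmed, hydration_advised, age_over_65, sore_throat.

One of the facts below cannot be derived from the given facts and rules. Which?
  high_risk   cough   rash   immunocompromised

Round 1: rule 2 [high_risk :- exposure_confirmed, age_over_65.]; rule 4 [immunocompromised :- sore_throat, age_over_65.]. Adds high_risk, immunocompromised.
Round 2: rule 3 [rash :- immunocompromised, exposure_confirmed.]; rule 6 [o2_sat_low :- high_risk.]. Adds rash, o2_sat_low.
Derived: rash (round 2), high_risk (round 1), immunocompromised (round 1). cough never appears in any round.

cough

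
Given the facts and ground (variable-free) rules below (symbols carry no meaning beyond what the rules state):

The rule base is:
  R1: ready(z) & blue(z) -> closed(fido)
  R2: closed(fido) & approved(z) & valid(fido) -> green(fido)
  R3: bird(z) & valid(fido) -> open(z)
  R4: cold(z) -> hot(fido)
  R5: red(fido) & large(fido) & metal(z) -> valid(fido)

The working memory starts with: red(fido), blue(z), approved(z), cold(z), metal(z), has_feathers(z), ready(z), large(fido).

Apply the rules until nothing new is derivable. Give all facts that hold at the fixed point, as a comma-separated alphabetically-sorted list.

Round 1 fires R1, R4, R5, giving closed(fido), hot(fido), valid(fido).
Round 2 fires R2, giving green(fido).

approved(z), blue(z), closed(fido), cold(z), green(fido), has_feathers(z), hot(fido), large(fido), metal(z), ready(z), red(fido), valid(fido)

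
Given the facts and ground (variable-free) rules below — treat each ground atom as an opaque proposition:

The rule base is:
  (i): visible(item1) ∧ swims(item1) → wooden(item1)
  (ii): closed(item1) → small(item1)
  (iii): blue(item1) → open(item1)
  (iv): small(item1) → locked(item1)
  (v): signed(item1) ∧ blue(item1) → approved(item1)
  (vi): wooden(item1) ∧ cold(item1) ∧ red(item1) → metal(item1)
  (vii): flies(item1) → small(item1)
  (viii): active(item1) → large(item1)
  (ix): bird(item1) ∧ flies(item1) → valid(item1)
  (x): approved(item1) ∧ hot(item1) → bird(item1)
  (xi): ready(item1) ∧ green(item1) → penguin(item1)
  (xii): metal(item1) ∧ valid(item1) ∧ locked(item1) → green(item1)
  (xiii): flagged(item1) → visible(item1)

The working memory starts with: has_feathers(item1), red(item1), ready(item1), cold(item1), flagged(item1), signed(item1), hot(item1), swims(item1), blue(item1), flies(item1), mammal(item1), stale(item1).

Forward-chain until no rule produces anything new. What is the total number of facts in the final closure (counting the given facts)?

23

[1] (iii) [blue(item1) → open(item1)]; (v) [signed(item1) ∧ blue(item1) → approved(item1)]; (vii) [flies(item1) → small(item1)]; (xiii) [flagged(item1) → visible(item1)]. ⇒ new: open(item1), approved(item1), small(item1), visible(item1).
[2] (i) [visible(item1) ∧ swims(item1) → wooden(item1)]; (iv) [small(item1) → locked(item1)]; (x) [approved(item1) ∧ hot(item1) → bird(item1)]. ⇒ new: wooden(item1), locked(item1), bird(item1).
[3] (vi) [wooden(item1) ∧ cold(item1) ∧ red(item1) → metal(item1)]; (ix) [bird(item1) ∧ flies(item1) → valid(item1)]. ⇒ new: metal(item1), valid(item1).
[4] (xii) [metal(item1) ∧ valid(item1) ∧ locked(item1) → green(item1)]. ⇒ new: green(item1).
[5] (xi) [ready(item1) ∧ green(item1) → penguin(item1)]. ⇒ new: penguin(item1).
Closure: {approved(item1), bird(item1), blue(item1), cold(item1), flagged(item1), flies(item1), green(item1), has_feathers(item1), hot(item1), locked(item1), mammal(item1), metal(item1), open(item1), penguin(item1), ready(item1), red(item1), signed(item1), small(item1), stale(item1), swims(item1), valid(item1), visible(item1), wooden(item1)} — 23 facts.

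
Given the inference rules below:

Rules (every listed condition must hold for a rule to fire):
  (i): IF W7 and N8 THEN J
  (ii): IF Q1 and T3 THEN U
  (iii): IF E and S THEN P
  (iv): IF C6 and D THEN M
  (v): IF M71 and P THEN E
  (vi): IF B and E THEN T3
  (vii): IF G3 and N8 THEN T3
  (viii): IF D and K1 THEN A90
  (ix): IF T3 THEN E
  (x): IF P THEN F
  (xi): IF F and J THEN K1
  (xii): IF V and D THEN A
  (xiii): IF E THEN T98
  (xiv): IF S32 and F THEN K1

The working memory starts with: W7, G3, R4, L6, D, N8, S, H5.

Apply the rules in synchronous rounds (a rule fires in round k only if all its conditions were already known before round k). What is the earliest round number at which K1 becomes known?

Round 1: (i) [IF W7 and N8 THEN J]; (vii) [IF G3 and N8 THEN T3]. Adds J, T3.
Round 2: (ix) [IF T3 THEN E]. Adds E.
Round 3: (iii) [IF E and S THEN P]; (xiii) [IF E THEN T98]. Adds P, T98.
Round 4: (x) [IF P THEN F]. Adds F.
Round 5: (xi) [IF F and J THEN K1]. Adds K1.
K1 first appears in round 5.

5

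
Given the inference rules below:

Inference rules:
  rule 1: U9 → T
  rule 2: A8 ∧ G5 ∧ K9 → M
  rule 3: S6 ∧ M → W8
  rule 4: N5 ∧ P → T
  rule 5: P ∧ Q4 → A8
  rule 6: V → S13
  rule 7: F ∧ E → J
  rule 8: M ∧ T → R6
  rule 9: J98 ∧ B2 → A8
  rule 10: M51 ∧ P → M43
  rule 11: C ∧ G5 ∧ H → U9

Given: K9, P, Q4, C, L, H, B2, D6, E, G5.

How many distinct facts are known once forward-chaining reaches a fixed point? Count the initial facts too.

15

Round 1 fires rule 5, rule 11, giving A8, U9.
Round 2 fires rule 1, rule 2, giving T, M.
Round 3 fires rule 8, giving R6.
Closure: {A8, B2, C, D6, E, G5, H, K9, L, M, P, Q4, R6, T, U9} — 15 facts.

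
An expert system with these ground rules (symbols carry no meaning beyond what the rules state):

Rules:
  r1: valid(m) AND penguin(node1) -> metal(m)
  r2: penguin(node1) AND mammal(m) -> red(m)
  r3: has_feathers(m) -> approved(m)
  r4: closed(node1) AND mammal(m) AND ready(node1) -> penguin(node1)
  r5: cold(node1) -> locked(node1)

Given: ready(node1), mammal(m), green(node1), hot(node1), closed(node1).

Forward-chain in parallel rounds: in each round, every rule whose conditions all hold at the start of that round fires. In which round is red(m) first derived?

2

Round 1 — r4, derive penguin(node1).
Round 2 — r2, derive red(m).
red(m) first appears in round 2.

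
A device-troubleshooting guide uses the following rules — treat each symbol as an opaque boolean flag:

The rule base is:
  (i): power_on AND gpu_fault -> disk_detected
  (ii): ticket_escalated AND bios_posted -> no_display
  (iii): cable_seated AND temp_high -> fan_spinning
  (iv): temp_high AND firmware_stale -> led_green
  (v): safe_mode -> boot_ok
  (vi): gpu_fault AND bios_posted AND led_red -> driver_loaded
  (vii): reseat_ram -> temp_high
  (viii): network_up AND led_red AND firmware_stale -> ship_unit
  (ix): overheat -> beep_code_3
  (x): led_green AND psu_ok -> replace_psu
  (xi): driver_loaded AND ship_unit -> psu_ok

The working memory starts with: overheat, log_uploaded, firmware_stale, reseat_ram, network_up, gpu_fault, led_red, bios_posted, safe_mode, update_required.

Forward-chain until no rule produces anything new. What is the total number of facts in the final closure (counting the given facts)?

18

Round 1 — (v), (vi), (vii), (viii), (ix), derive boot_ok, driver_loaded, temp_high, ship_unit, beep_code_3.
Round 2 — (iv), (xi), derive led_green, psu_ok.
Round 3 — (x), derive replace_psu.
Closure: {beep_code_3, bios_posted, boot_ok, driver_loaded, firmware_stale, gpu_fault, led_green, led_red, log_uploaded, network_up, overheat, psu_ok, replace_psu, reseat_ram, safe_mode, ship_unit, temp_high, update_required} — 18 facts.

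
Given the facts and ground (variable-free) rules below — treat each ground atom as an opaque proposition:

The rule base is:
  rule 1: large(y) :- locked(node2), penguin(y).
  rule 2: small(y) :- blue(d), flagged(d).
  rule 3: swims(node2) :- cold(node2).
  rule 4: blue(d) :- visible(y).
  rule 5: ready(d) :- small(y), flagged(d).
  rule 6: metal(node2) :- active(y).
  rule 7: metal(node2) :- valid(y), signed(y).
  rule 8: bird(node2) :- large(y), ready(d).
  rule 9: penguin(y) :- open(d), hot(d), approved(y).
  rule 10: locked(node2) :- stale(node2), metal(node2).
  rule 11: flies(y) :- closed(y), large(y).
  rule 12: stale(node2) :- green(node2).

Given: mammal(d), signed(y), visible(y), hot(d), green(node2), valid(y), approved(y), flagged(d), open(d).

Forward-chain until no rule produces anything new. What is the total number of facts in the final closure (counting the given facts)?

Round 1 — rule 4, rule 7, rule 9, rule 12, derive blue(d), metal(node2), penguin(y), stale(node2).
Round 2 — rule 2, rule 10, derive small(y), locked(node2).
Round 3 — rule 1, rule 5, derive large(y), ready(d).
Round 4 — rule 8, derive bird(node2).
Closure: {approved(y), bird(node2), blue(d), flagged(d), green(node2), hot(d), large(y), locked(node2), mammal(d), metal(node2), open(d), penguin(y), ready(d), signed(y), small(y), stale(node2), valid(y), visible(y)} — 18 facts.

18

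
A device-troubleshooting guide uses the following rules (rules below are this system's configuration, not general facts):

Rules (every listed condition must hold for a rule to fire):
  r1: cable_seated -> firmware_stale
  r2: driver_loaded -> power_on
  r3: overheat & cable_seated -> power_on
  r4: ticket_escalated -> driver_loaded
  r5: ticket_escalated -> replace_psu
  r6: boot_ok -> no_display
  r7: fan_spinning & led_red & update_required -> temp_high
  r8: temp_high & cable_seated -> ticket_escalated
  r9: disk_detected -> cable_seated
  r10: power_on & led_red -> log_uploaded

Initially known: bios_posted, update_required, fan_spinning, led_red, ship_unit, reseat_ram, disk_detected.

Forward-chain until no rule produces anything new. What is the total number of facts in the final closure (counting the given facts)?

Round 1 fires r7, r9, giving temp_high, cable_seated.
Round 2 fires r1, r8, giving firmware_stale, ticket_escalated.
Round 3 fires r4, r5, giving driver_loaded, replace_psu.
Round 4 fires r2, giving power_on.
Round 5 fires r10, giving log_uploaded.
Closure: {bios_posted, cable_seated, disk_detected, driver_loaded, fan_spinning, firmware_stale, led_red, log_uploaded, power_on, replace_psu, reseat_ram, ship_unit, temp_high, ticket_escalated, update_required} — 15 facts.

15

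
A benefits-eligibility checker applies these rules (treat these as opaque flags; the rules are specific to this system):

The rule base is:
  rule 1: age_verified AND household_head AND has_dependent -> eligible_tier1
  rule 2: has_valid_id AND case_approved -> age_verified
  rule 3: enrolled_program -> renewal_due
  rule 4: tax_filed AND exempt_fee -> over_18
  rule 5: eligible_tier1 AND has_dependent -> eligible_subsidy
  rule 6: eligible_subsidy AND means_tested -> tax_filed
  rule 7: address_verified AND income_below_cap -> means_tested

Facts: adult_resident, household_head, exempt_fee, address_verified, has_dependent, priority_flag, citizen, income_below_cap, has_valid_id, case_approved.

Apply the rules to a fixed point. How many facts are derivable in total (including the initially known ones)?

[1] rule 2 [has_valid_id AND case_approved -> age_verified]; rule 7 [address_verified AND income_below_cap -> means_tested]. ⇒ new: age_verified, means_tested.
[2] rule 1 [age_verified AND household_head AND has_dependent -> eligible_tier1]. ⇒ new: eligible_tier1.
[3] rule 5 [eligible_tier1 AND has_dependent -> eligible_subsidy]. ⇒ new: eligible_subsidy.
[4] rule 6 [eligible_subsidy AND means_tested -> tax_filed]. ⇒ new: tax_filed.
[5] rule 4 [tax_filed AND exempt_fee -> over_18]. ⇒ new: over_18.
Closure: {address_verified, adult_resident, age_verified, case_approved, citizen, eligible_subsidy, eligible_tier1, exempt_fee, has_dependent, has_valid_id, household_head, income_below_cap, means_tested, over_18, priority_flag, tax_filed} — 16 facts.

16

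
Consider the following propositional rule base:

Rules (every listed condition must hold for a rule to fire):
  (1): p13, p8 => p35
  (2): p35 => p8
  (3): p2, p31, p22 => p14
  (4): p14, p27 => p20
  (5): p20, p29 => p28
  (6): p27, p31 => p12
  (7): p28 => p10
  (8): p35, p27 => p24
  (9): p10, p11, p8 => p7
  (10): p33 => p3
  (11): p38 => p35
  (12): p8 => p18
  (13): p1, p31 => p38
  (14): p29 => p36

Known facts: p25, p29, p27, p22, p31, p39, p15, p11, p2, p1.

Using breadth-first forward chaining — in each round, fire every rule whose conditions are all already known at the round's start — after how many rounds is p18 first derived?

Round 1 — (3), (6), (13), (14), derive p14, p12, p38, p36.
Round 2 — (4), (11), derive p20, p35.
Round 3 — (2), (5), (8), derive p8, p28, p24.
Round 4 — (7), (12), derive p10, p18.
p18 first appears in round 4.

4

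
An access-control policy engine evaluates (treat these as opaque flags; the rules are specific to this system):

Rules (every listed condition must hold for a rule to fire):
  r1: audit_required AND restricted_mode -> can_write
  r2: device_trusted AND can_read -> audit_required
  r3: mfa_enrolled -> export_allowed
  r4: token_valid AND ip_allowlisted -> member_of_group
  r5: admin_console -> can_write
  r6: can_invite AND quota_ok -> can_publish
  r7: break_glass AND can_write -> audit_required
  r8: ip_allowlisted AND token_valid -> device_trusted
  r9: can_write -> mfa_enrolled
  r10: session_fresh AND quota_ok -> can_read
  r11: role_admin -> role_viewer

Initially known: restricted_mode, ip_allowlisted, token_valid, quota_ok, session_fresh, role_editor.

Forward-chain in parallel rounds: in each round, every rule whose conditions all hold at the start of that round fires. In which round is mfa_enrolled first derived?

Round 1 fires r4, r8, r10, giving member_of_group, device_trusted, can_read.
Round 2 fires r2, giving audit_required.
Round 3 fires r1, giving can_write.
Round 4 fires r9, giving mfa_enrolled.
mfa_enrolled first appears in round 4.

4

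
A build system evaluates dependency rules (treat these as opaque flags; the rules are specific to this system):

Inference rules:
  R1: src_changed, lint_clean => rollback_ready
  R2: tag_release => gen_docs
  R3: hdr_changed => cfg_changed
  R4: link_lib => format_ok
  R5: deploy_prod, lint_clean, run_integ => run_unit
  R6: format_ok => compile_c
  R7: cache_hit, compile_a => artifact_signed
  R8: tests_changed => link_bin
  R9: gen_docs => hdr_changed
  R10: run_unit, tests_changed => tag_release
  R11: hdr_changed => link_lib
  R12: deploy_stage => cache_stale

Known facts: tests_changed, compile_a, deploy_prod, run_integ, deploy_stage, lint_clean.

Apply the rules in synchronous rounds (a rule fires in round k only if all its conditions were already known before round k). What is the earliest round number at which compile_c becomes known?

7

Round 1 fires R5, R8, R12, giving run_unit, link_bin, cache_stale.
Round 2 fires R10, giving tag_release.
Round 3 fires R2, giving gen_docs.
Round 4 fires R9, giving hdr_changed.
Round 5 fires R3, R11, giving cfg_changed, link_lib.
Round 6 fires R4, giving format_ok.
Round 7 fires R6, giving compile_c.
compile_c first appears in round 7.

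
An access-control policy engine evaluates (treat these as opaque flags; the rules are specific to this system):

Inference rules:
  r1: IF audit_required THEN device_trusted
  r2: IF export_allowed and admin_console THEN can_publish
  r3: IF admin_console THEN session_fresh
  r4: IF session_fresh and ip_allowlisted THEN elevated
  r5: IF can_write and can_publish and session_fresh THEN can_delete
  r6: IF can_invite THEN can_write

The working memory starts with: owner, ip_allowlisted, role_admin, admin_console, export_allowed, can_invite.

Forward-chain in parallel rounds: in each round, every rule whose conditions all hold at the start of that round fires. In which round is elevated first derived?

2

[1] r2 [IF export_allowed and admin_console THEN can_publish]; r3 [IF admin_console THEN session_fresh]; r6 [IF can_invite THEN can_write]. ⇒ new: can_publish, session_fresh, can_write.
[2] r4 [IF session_fresh and ip_allowlisted THEN elevated]; r5 [IF can_write and can_publish and session_fresh THEN can_delete]. ⇒ new: elevated, can_delete.
elevated first appears in round 2.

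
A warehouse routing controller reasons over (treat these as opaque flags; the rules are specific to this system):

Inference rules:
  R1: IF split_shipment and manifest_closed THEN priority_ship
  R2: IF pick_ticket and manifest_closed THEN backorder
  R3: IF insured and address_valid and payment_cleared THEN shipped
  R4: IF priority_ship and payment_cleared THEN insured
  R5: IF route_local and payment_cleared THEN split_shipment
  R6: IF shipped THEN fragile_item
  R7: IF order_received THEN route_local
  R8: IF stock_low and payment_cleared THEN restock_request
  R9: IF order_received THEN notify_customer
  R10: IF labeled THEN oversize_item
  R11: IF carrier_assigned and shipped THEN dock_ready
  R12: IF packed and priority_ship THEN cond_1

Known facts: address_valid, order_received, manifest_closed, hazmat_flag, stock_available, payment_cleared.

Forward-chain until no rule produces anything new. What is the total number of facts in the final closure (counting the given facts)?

[1] R7 [IF order_received THEN route_local]; R9 [IF order_received THEN notify_customer]. ⇒ new: route_local, notify_customer.
[2] R5 [IF route_local and payment_cleared THEN split_shipment]. ⇒ new: split_shipment.
[3] R1 [IF split_shipment and manifest_closed THEN priority_ship]. ⇒ new: priority_ship.
[4] R4 [IF priority_ship and payment_cleared THEN insured]. ⇒ new: insured.
[5] R3 [IF insured and address_valid and payment_cleared THEN shipped]. ⇒ new: shipped.
[6] R6 [IF shipped THEN fragile_item]. ⇒ new: fragile_item.
Closure: {address_valid, fragile_item, hazmat_flag, insured, manifest_closed, notify_customer, order_received, payment_cleared, priority_ship, route_local, shipped, split_shipment, stock_available} — 13 facts.

13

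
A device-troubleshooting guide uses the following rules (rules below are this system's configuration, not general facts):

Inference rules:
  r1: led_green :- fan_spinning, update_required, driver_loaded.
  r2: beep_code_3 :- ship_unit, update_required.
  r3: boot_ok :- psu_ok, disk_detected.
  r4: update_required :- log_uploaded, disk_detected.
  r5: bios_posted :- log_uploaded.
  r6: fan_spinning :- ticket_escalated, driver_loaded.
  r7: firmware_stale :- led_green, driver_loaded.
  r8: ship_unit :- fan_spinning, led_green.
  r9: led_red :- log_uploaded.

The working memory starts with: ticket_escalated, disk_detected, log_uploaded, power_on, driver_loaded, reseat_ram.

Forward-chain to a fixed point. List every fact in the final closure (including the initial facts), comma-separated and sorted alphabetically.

beep_code_3, bios_posted, disk_detected, driver_loaded, fan_spinning, firmware_stale, led_green, led_red, log_uploaded, power_on, reseat_ram, ship_unit, ticket_escalated, update_required

Round 1 — r4, r5, r6, r9, derive update_required, bios_posted, fan_spinning, led_red.
Round 2 — r1, derive led_green.
Round 3 — r7, r8, derive firmware_stale, ship_unit.
Round 4 — r2, derive beep_code_3.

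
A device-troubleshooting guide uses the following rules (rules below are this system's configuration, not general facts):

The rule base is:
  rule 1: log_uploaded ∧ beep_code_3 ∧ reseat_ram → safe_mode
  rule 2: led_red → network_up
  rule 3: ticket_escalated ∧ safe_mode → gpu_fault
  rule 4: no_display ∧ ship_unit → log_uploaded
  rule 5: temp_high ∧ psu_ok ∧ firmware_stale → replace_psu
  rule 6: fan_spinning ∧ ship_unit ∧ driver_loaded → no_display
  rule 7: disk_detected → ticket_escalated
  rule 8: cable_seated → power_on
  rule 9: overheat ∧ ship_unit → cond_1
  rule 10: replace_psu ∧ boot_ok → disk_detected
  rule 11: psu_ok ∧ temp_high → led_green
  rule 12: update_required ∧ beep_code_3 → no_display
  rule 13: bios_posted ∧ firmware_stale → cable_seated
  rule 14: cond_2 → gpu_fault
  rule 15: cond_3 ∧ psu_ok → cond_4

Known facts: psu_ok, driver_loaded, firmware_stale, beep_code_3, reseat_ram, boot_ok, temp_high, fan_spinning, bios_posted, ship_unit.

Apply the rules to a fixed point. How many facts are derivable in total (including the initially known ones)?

Round 1 — rule 5, rule 6, rule 11, rule 13, derive replace_psu, no_display, led_green, cable_seated.
Round 2 — rule 4, rule 8, rule 10, derive log_uploaded, power_on, disk_detected.
Round 3 — rule 1, rule 7, derive safe_mode, ticket_escalated.
Round 4 — rule 3, derive gpu_fault.
Closure: {beep_code_3, bios_posted, boot_ok, cable_seated, disk_detected, driver_loaded, fan_spinning, firmware_stale, gpu_fault, led_green, log_uploaded, no_display, power_on, psu_ok, replace_psu, reseat_ram, safe_mode, ship_unit, temp_high, ticket_escalated} — 20 facts.

20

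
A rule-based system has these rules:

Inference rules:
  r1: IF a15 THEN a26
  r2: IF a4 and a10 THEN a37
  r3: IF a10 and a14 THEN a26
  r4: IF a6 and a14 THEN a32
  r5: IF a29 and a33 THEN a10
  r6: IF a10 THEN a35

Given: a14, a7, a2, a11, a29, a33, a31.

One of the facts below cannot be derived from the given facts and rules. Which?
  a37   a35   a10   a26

a37

[1] r5 [IF a29 and a33 THEN a10]. ⇒ new: a10.
[2] r3 [IF a10 and a14 THEN a26]; r6 [IF a10 THEN a35]. ⇒ new: a26, a35.
Derived: a10 (round 1), a26 (round 2), a35 (round 2). a37 never appears in any round.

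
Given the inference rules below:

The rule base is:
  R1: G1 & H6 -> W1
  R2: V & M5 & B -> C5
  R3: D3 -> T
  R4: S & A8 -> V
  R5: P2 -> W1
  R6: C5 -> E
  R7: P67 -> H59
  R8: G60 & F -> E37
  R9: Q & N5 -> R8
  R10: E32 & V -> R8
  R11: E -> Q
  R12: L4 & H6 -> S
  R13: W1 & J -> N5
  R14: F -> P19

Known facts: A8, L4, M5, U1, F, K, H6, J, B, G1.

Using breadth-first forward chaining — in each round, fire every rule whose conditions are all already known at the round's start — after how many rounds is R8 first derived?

Round 1: R1 [G1 & H6 -> W1]; R12 [L4 & H6 -> S]; R14 [F -> P19]. Adds W1, S, P19.
Round 2: R4 [S & A8 -> V]; R13 [W1 & J -> N5]. Adds V, N5.
Round 3: R2 [V & M5 & B -> C5]. Adds C5.
Round 4: R6 [C5 -> E]. Adds E.
Round 5: R11 [E -> Q]. Adds Q.
Round 6: R9 [Q & N5 -> R8]. Adds R8.
R8 first appears in round 6.

6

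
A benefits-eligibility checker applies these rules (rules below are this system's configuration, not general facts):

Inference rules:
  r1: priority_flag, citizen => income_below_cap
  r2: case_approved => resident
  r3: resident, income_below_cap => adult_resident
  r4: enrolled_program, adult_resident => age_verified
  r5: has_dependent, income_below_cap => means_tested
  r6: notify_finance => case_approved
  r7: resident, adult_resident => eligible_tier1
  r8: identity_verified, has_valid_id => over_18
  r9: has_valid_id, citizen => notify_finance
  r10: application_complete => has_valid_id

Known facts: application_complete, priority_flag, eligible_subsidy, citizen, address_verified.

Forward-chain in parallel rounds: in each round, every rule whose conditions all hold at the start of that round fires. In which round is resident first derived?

Round 1: r1 [priority_flag, citizen => income_below_cap]; r10 [application_complete => has_valid_id]. Adds income_below_cap, has_valid_id.
Round 2: r9 [has_valid_id, citizen => notify_finance]. Adds notify_finance.
Round 3: r6 [notify_finance => case_approved]. Adds case_approved.
Round 4: r2 [case_approved => resident]. Adds resident.
resident first appears in round 4.

4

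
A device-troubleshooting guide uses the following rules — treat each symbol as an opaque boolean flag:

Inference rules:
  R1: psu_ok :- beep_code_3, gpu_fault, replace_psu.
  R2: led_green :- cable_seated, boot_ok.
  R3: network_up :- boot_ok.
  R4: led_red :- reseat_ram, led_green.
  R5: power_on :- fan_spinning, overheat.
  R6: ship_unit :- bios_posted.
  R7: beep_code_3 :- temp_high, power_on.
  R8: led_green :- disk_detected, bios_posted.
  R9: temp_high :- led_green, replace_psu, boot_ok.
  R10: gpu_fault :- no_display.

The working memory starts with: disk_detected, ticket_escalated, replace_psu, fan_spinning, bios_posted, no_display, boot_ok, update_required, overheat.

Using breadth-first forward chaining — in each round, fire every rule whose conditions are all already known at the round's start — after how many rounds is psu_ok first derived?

Round 1 — R3, R5, R6, R8, R10, derive network_up, power_on, ship_unit, led_green, gpu_fault.
Round 2 — R9, derive temp_high.
Round 3 — R7, derive beep_code_3.
Round 4 — R1, derive psu_ok.
psu_ok first appears in round 4.

4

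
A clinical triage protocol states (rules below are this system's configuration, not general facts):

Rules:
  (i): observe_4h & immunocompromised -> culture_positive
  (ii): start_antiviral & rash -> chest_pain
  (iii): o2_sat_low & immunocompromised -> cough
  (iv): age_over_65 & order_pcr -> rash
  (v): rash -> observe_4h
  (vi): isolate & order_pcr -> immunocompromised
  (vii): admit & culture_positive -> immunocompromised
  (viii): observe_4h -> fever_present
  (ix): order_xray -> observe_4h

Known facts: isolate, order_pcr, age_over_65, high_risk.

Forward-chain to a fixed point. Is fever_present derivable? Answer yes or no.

yes

Round 1: (iv) [age_over_65 & order_pcr -> rash]; (vi) [isolate & order_pcr -> immunocompromised]. Adds rash, immunocompromised.
Round 2: (v) [rash -> observe_4h]. Adds observe_4h.
Round 3: (i) [observe_4h & immunocompromised -> culture_positive]; (viii) [observe_4h -> fever_present]. Adds culture_positive, fever_present.
fever_present appears in round 3, so it is derivable.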